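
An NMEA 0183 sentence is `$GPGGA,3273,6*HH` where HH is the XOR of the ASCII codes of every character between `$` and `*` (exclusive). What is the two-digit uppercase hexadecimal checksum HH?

XOR the ASCII codes of the payload characters:
  'G' = 0x47 → acc = 0x47
  'P' = 0x50 → acc = 0x17
  'G' = 0x47 → acc = 0x50
  'G' = 0x47 → acc = 0x17
  'A' = 0x41 → acc = 0x56
  ',' = 0x2C → acc = 0x7A
  '3' = 0x33 → acc = 0x49
  '2' = 0x32 → acc = 0x7B
  '7' = 0x37 → acc = 0x4C
  '3' = 0x33 → acc = 0x7F
  ',' = 0x2C → acc = 0x53
  '6' = 0x36 → acc = 0x65
Checksum = 0x65.

65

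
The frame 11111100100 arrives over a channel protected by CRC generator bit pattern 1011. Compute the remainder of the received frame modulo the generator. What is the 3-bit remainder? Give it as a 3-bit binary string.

Modulo-2 division of 11111100100 by 1011:
  pos 0: 1111 XOR 1011 = 0100
  pos 1: 1001 XOR 1011 = 0010
  pos 3: 1010 XOR 1011 = 0001
  pos 6: 1010 XOR 1011 = 0001
Remainder = 010 (nonzero — an error is detected).

010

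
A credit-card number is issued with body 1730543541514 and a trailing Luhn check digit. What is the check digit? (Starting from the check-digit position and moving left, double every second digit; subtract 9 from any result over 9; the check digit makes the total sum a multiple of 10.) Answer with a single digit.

0

Partial digits right→left: 4 1 5 1 4 5 3 4 5 0 3 7 1
Double every second digit counting from the check-digit position (so the 1st, 3rd, 5th, ... of the partial from the right).
  doubled (with −9 where >9): 8 1 8 6 1 6 2 → sum 32
  kept as-is: 1 1 5 4 0 7 → sum 18
Total = 32 + 18 = 50.
Check digit = (10 − (50 mod 10)) mod 10 = 0.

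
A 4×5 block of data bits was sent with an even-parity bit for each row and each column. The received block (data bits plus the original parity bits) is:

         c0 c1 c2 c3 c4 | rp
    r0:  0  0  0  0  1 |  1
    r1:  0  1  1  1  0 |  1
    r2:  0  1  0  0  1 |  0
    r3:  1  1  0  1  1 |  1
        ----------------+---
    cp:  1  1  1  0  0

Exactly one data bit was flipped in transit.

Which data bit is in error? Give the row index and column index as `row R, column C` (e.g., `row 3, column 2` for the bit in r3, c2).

row 3, column 4

Recompute each row's even parity and compare to rp:
  r0: data parity 1, sent rp 1 → ok
  r1: data parity 1, sent rp 1 → ok
  r2: data parity 0, sent rp 0 → ok
  r3: data parity 0, sent rp 1 → mismatch
Recompute each column's even parity and compare to cp:
  c0: data parity 1, sent cp 1 → ok
  c1: data parity 1, sent cp 1 → ok
  c2: data parity 1, sent cp 1 → ok
  c3: data parity 0, sent cp 0 → ok
  c4: data parity 1, sent cp 0 → mismatch
Exactly one row (r3) and one column (c4) fail → the flipped bit is at their intersection.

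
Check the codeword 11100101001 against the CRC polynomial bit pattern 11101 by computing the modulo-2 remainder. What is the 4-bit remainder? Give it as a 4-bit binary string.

Modulo-2 division of 11100101001 by 11101:
  pos 0: 11100 XOR 11101 = 00001
  pos 4: 11010 XOR 11101 = 00111
  pos 6: 11101 XOR 11101 = 00000
Remainder = 0000 (zero — the frame passes the CRC check).

0000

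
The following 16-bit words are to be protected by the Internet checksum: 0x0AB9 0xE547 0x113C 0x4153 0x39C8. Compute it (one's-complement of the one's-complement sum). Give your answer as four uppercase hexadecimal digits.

One's-complement addition (fold any carry out of bit 15 back into bit 0):
  0x0AB9 + 0xE547 = 0x0F000
  0xF000 + 0x113C = 0x1013C → wrap carry → 0x013D
  0x013D + 0x4153 = 0x04290
  0x4290 + 0x39C8 = 0x07C58
One's-complement sum = 0x7C58.
Checksum = ~0x7C58 & 0xFFFF = 0x83A7.

83A7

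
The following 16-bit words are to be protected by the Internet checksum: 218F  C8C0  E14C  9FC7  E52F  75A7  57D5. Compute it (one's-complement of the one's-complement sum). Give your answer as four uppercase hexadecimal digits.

E1EE

One's-complement addition (fold any carry out of bit 15 back into bit 0):
  0x218F + 0xC8C0 = 0x0EA4F
  0xEA4F + 0xE14C = 0x1CB9B → wrap carry → 0xCB9C
  0xCB9C + 0x9FC7 = 0x16B63 → wrap carry → 0x6B64
  0x6B64 + 0xE52F = 0x15093 → wrap carry → 0x5094
  0x5094 + 0x75A7 = 0x0C63B
  0xC63B + 0x57D5 = 0x11E10 → wrap carry → 0x1E11
One's-complement sum = 0x1E11.
Checksum = ~0x1E11 & 0xFFFF = 0xE1EE.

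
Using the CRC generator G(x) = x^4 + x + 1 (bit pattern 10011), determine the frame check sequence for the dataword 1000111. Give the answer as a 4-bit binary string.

1110

Append 4 zeros: 10001110000. Divide by 10011 (XOR where the leading bit is 1):
  pos 0: 10001 XOR 10011 = 00010
  pos 3: 10110 XOR 10011 = 00101
  pos 5: 10100 XOR 10011 = 00111
Remainder (last 4 bits) = 1110. This is the CRC / FCS.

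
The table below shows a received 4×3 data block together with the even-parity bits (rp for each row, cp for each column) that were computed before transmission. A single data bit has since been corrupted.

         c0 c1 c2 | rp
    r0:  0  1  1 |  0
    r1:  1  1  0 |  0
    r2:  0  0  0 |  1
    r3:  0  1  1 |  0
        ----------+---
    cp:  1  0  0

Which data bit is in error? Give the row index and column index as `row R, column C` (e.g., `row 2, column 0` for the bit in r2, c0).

row 2, column 1

Recompute each row's even parity and compare to rp:
  r0: data parity 0, sent rp 0 → ok
  r1: data parity 0, sent rp 0 → ok
  r2: data parity 0, sent rp 1 → mismatch
  r3: data parity 0, sent rp 0 → ok
Recompute each column's even parity and compare to cp:
  c0: data parity 1, sent cp 1 → ok
  c1: data parity 1, sent cp 0 → mismatch
  c2: data parity 0, sent cp 0 → ok
Exactly one row (r2) and one column (c1) fail → the flipped bit is at their intersection.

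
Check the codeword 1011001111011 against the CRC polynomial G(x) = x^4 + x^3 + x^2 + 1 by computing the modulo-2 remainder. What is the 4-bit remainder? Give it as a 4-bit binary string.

0100

Modulo-2 division of 1011001111011 by 11101:
  pos 0: 10110 XOR 11101 = 01011
  pos 1: 10110 XOR 11101 = 01011
  pos 2: 10111 XOR 11101 = 01010
  pos 3: 10101 XOR 11101 = 01000
  pos 4: 10001 XOR 11101 = 01100
  pos 5: 11001 XOR 11101 = 00100
  pos 7: 10001 XOR 11101 = 01100
  pos 8: 11001 XOR 11101 = 00100
Remainder = 0100 (nonzero — an error is detected).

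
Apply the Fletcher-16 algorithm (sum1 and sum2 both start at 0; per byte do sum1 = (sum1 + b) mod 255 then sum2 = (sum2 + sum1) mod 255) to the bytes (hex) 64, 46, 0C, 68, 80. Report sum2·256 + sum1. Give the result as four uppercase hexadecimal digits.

Running sums (mod 255):
  after byte 0 (64): sum1=100, sum2=100
  after byte 1 (46): sum1=170, sum2=15
  after byte 2 (0C): sum1=182, sum2=197
  after byte 3 (68): sum1=31, sum2=228
  after byte 4 (80): sum1=159, sum2=132
Checksum = sum2·256 + sum1 = 132·256 + 159 = 33951 = 0x849F.

849F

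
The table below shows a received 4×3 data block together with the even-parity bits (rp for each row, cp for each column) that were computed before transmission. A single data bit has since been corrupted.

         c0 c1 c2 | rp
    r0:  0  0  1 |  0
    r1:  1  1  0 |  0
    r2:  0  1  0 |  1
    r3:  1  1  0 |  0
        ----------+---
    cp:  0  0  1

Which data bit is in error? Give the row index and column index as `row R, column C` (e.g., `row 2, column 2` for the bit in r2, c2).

row 0, column 1

Recompute each row's even parity and compare to rp:
  r0: data parity 1, sent rp 0 → mismatch
  r1: data parity 0, sent rp 0 → ok
  r2: data parity 1, sent rp 1 → ok
  r3: data parity 0, sent rp 0 → ok
Recompute each column's even parity and compare to cp:
  c0: data parity 0, sent cp 0 → ok
  c1: data parity 1, sent cp 0 → mismatch
  c2: data parity 1, sent cp 1 → ok
Exactly one row (r0) and one column (c1) fail → the flipped bit is at their intersection.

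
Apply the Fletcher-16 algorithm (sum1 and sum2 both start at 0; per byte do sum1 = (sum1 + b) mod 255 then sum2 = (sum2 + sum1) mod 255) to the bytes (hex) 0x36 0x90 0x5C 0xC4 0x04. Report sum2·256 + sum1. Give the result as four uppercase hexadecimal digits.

Running sums (mod 255):
  after byte 0 (0x36): sum1=54, sum2=54
  after byte 1 (0x90): sum1=198, sum2=252
  after byte 2 (0x5C): sum1=35, sum2=32
  after byte 3 (0xC4): sum1=231, sum2=8
  after byte 4 (0x04): sum1=235, sum2=243
Checksum = sum2·256 + sum1 = 243·256 + 235 = 62443 = 0xF3EB.

F3EB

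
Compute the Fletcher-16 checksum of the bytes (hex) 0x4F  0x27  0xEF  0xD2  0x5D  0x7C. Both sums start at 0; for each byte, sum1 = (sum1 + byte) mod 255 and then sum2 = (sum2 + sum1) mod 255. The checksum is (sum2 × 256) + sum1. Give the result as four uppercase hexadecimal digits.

0F13

Running sums (mod 255):
  after byte 0 (0x4F): sum1=79, sum2=79
  after byte 1 (0x27): sum1=118, sum2=197
  after byte 2 (0xEF): sum1=102, sum2=44
  after byte 3 (0xD2): sum1=57, sum2=101
  after byte 4 (0x5D): sum1=150, sum2=251
  after byte 5 (0x7C): sum1=19, sum2=15
Checksum = sum2·256 + sum1 = 15·256 + 19 = 3859 = 0x0F13.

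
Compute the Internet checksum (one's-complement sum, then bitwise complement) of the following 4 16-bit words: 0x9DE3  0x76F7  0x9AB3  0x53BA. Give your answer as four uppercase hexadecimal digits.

FCB6

One's-complement addition (fold any carry out of bit 15 back into bit 0):
  0x9DE3 + 0x76F7 = 0x114DA → wrap carry → 0x14DB
  0x14DB + 0x9AB3 = 0x0AF8E
  0xAF8E + 0x53BA = 0x10348 → wrap carry → 0x0349
One's-complement sum = 0x0349.
Checksum = ~0x0349 & 0xFFFF = 0xFCB6.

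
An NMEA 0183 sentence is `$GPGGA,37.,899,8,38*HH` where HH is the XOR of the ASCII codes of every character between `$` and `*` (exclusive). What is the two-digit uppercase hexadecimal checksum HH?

77

XOR the ASCII codes of the payload characters:
  'G' = 0x47 → acc = 0x47
  'P' = 0x50 → acc = 0x17
  'G' = 0x47 → acc = 0x50
  'G' = 0x47 → acc = 0x17
  'A' = 0x41 → acc = 0x56
  ',' = 0x2C → acc = 0x7A
  '3' = 0x33 → acc = 0x49
  '7' = 0x37 → acc = 0x7E
  '.' = 0x2E → acc = 0x50
  ',' = 0x2C → acc = 0x7C
  '8' = 0x38 → acc = 0x44
  '9' = 0x39 → acc = 0x7D
  '9' = 0x39 → acc = 0x44
  ',' = 0x2C → acc = 0x68
  '8' = 0x38 → acc = 0x50
  ',' = 0x2C → acc = 0x7C
  '3' = 0x33 → acc = 0x4F
  '8' = 0x38 → acc = 0x77
Checksum = 0x77.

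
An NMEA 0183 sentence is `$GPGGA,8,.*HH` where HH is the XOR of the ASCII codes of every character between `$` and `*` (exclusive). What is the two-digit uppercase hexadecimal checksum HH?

40

XOR the ASCII codes of the payload characters:
  'G' = 0x47 → acc = 0x47
  'P' = 0x50 → acc = 0x17
  'G' = 0x47 → acc = 0x50
  'G' = 0x47 → acc = 0x17
  'A' = 0x41 → acc = 0x56
  ',' = 0x2C → acc = 0x7A
  '8' = 0x38 → acc = 0x42
  ',' = 0x2C → acc = 0x6E
  '.' = 0x2E → acc = 0x40
Checksum = 0x40.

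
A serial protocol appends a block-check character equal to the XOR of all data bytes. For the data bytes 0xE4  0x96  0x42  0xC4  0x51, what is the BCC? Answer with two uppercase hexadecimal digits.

A5

XOR the bytes together:
  start with 0xE4
  0xE4 ⊕ 0x96 = 0x72
  0x72 ⊕ 0x42 = 0x30
  0x30 ⊕ 0xC4 = 0xF4
  0xF4 ⊕ 0x51 = 0xA5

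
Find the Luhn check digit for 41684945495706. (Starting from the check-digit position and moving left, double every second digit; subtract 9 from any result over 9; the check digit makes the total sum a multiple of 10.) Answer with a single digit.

7

Partial digits right→left: 6 0 7 5 9 4 5 4 9 4 8 6 1 4
Double every second digit counting from the check-digit position (so the 1st, 3rd, 5th, ... of the partial from the right).
  doubled (with −9 where >9): 3 5 9 1 9 7 2 → sum 36
  kept as-is: 0 5 4 4 4 6 4 → sum 27
Total = 36 + 27 = 63.
Check digit = (10 − (63 mod 10)) mod 10 = 7.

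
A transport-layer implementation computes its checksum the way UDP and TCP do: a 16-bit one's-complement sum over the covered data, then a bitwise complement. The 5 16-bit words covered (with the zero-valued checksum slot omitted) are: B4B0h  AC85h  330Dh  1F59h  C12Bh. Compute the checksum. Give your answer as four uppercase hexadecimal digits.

One's-complement addition (fold any carry out of bit 15 back into bit 0):
  0xB4B0 + 0xAC85 = 0x16135 → wrap carry → 0x6136
  0x6136 + 0x330D = 0x09443
  0x9443 + 0x1F59 = 0x0B39C
  0xB39C + 0xC12B = 0x174C7 → wrap carry → 0x74C8
One's-complement sum = 0x74C8.
Checksum = ~0x74C8 & 0xFFFF = 0x8B37.

8B37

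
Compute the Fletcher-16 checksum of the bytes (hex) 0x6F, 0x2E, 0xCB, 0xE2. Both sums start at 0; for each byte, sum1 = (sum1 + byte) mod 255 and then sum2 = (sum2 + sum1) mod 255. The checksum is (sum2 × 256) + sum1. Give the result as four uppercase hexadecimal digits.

C24C

Running sums (mod 255):
  after byte 0 (0x6F): sum1=111, sum2=111
  after byte 1 (0x2E): sum1=157, sum2=13
  after byte 2 (0xCB): sum1=105, sum2=118
  after byte 3 (0xE2): sum1=76, sum2=194
Checksum = sum2·256 + sum1 = 194·256 + 76 = 49740 = 0xC24C.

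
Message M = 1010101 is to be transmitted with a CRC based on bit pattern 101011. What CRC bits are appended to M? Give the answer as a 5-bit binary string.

Append 5 zeros: 101010100000. Divide by 101011 (XOR where the leading bit is 1):
  pos 0: 101010 XOR 101011 = 000001
  pos 5: 110000 XOR 101011 = 011011
  pos 6: 110110 XOR 101011 = 011101
Remainder (last 5 bits) = 11101. This is the CRC / FCS.

11101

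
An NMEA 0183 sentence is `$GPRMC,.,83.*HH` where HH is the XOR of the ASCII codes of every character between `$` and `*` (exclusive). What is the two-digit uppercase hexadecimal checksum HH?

XOR the ASCII codes of the payload characters:
  'G' = 0x47 → acc = 0x47
  'P' = 0x50 → acc = 0x17
  'R' = 0x52 → acc = 0x45
  'M' = 0x4D → acc = 0x08
  'C' = 0x43 → acc = 0x4B
  ',' = 0x2C → acc = 0x67
  '.' = 0x2E → acc = 0x49
  ',' = 0x2C → acc = 0x65
  '8' = 0x38 → acc = 0x5D
  '3' = 0x33 → acc = 0x6E
  '.' = 0x2E → acc = 0x40
Checksum = 0x40.

40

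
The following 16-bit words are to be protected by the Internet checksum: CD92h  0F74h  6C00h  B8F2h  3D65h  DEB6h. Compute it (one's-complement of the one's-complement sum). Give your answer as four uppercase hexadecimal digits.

E1E9

One's-complement addition (fold any carry out of bit 15 back into bit 0):
  0xCD92 + 0x0F74 = 0x0DD06
  0xDD06 + 0x6C00 = 0x14906 → wrap carry → 0x4907
  0x4907 + 0xB8F2 = 0x101F9 → wrap carry → 0x01FA
  0x01FA + 0x3D65 = 0x03F5F
  0x3F5F + 0xDEB6 = 0x11E15 → wrap carry → 0x1E16
One's-complement sum = 0x1E16.
Checksum = ~0x1E16 & 0xFFFF = 0xE1E9.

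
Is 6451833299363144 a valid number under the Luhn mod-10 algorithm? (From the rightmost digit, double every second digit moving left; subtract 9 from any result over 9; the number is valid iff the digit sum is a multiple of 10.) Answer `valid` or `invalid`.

invalid

From the right, keep odd positions and double even positions (subtract 9 from any doubled value over 9):
  doubled (positions 2,4,...): 8 6 6 9 6 7 1 3 → sum 46
  kept (positions 1,3,...): 4 1 6 9 2 3 1 4 → sum 30
Total = 76.
76 mod 10 = 6, so the number is invalid.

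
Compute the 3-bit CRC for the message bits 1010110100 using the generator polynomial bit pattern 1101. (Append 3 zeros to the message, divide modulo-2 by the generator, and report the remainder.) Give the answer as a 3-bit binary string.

Append 3 zeros: 1010110100000. Divide by 1101 (XOR where the leading bit is 1):
  pos 0: 1010 XOR 1101 = 0111
  pos 1: 1111 XOR 1101 = 0010
  pos 3: 1010 XOR 1101 = 0111
  pos 4: 1111 XOR 1101 = 0010
  pos 6: 1000 XOR 1101 = 0101
  pos 7: 1010 XOR 1101 = 0111
  pos 8: 1110 XOR 1101 = 0011
Remainder (last 3 bits) = 110. This is the CRC / FCS.

110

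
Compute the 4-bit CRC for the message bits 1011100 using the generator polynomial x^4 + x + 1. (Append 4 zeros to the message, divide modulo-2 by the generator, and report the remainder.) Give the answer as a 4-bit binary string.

Append 4 zeros: 10111000000. Divide by 10011 (XOR where the leading bit is 1):
  pos 0: 10111 XOR 10011 = 00100
  pos 2: 10000 XOR 10011 = 00011
  pos 5: 11000 XOR 10011 = 01011
  pos 6: 10110 XOR 10011 = 00101
Remainder (last 4 bits) = 0101. This is the CRC / FCS.

0101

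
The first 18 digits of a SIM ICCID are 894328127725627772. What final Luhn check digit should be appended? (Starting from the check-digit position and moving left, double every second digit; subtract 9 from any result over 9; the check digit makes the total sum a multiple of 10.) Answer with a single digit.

Partial digits right→left: 2 7 7 7 2 6 5 2 7 7 2 1 8 2 3 4 9 8
Double every second digit counting from the check-digit position (so the 1st, 3rd, 5th, ... of the partial from the right).
  doubled (with −9 where >9): 4 5 4 1 5 4 7 6 9 → sum 45
  kept as-is: 7 7 6 2 7 1 2 4 8 → sum 44
Total = 45 + 44 = 89.
Check digit = (10 − (89 mod 10)) mod 10 = 1.

1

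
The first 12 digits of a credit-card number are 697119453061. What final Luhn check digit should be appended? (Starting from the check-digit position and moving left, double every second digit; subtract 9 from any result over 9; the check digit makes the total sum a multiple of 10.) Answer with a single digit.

Partial digits right→left: 1 6 0 3 5 4 9 1 1 7 9 6
Double every second digit counting from the check-digit position (so the 1st, 3rd, 5th, ... of the partial from the right).
  doubled (with −9 where >9): 2 0 1 9 2 9 → sum 23
  kept as-is: 6 3 4 1 7 6 → sum 27
Total = 23 + 27 = 50.
Check digit = (10 − (50 mod 10)) mod 10 = 0.

0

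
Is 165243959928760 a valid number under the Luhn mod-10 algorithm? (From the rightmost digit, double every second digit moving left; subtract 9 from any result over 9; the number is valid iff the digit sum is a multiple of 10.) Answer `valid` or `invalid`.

valid

From the right, keep odd positions and double even positions (subtract 9 from any doubled value over 9):
  doubled (positions 2,4,...): 3 7 9 1 6 4 3 → sum 33
  kept (positions 1,3,...): 0 7 2 9 9 4 5 1 → sum 37
Total = 70.
70 mod 10 = 0, so the number is valid.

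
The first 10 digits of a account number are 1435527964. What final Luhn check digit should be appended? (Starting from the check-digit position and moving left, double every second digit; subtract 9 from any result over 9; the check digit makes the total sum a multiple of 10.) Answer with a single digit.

8

Partial digits right→left: 4 6 9 7 2 5 5 3 4 1
Double every second digit counting from the check-digit position (so the 1st, 3rd, 5th, ... of the partial from the right).
  doubled (with −9 where >9): 8 9 4 1 8 → sum 30
  kept as-is: 6 7 5 3 1 → sum 22
Total = 30 + 22 = 52.
Check digit = (10 − (52 mod 10)) mod 10 = 8.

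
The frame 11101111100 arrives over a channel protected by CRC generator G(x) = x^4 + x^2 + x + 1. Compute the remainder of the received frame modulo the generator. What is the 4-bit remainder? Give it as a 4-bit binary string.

0000

Modulo-2 division of 11101111100 by 10111:
  pos 0: 11101 XOR 10111 = 01010
  pos 1: 10101 XOR 10111 = 00010
  pos 4: 10111 XOR 10111 = 00000
Remainder = 0000 (zero — the frame passes the CRC check).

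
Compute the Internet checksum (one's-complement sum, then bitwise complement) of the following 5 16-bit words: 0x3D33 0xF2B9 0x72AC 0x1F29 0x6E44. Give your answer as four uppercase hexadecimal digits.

One's-complement addition (fold any carry out of bit 15 back into bit 0):
  0x3D33 + 0xF2B9 = 0x12FEC → wrap carry → 0x2FED
  0x2FED + 0x72AC = 0x0A299
  0xA299 + 0x1F29 = 0x0C1C2
  0xC1C2 + 0x6E44 = 0x13006 → wrap carry → 0x3007
One's-complement sum = 0x3007.
Checksum = ~0x3007 & 0xFFFF = 0xCFF8.

CFF8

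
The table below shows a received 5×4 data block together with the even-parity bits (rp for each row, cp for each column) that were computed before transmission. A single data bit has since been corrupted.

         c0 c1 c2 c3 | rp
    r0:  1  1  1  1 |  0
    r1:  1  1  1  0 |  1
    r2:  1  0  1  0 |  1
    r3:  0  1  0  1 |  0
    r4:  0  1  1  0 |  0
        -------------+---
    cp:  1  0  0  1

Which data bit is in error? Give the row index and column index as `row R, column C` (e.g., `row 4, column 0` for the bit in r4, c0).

row 2, column 3

Recompute each row's even parity and compare to rp:
  r0: data parity 0, sent rp 0 → ok
  r1: data parity 1, sent rp 1 → ok
  r2: data parity 0, sent rp 1 → mismatch
  r3: data parity 0, sent rp 0 → ok
  r4: data parity 0, sent rp 0 → ok
Recompute each column's even parity and compare to cp:
  c0: data parity 1, sent cp 1 → ok
  c1: data parity 0, sent cp 0 → ok
  c2: data parity 0, sent cp 0 → ok
  c3: data parity 0, sent cp 1 → mismatch
Exactly one row (r2) and one column (c3) fail → the flipped bit is at their intersection.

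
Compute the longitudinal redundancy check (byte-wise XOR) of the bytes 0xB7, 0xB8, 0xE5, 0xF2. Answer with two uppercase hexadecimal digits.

18

XOR the bytes together:
  start with 0xB7
  0xB7 ⊕ 0xB8 = 0x0F
  0x0F ⊕ 0xE5 = 0xEA
  0xEA ⊕ 0xF2 = 0x18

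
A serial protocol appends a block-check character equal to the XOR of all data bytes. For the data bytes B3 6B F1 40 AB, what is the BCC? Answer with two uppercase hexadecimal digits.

XOR the bytes together:
  start with 0xB3
  0xB3 ⊕ 0x6B = 0xD8
  0xD8 ⊕ 0xF1 = 0x29
  0x29 ⊕ 0x40 = 0x69
  0x69 ⊕ 0xAB = 0xC2

C2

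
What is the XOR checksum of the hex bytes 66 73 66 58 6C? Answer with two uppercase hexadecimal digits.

XOR the bytes together:
  start with 0x66
  0x66 ⊕ 0x73 = 0x15
  0x15 ⊕ 0x66 = 0x73
  0x73 ⊕ 0x58 = 0x2B
  0x2B ⊕ 0x6C = 0x47

47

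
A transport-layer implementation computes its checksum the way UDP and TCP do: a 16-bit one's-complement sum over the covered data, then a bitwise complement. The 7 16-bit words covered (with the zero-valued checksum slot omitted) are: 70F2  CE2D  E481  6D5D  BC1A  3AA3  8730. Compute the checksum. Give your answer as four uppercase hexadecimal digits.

One's-complement addition (fold any carry out of bit 15 back into bit 0):
  0x70F2 + 0xCE2D = 0x13F1F → wrap carry → 0x3F20
  0x3F20 + 0xE481 = 0x123A1 → wrap carry → 0x23A2
  0x23A2 + 0x6D5D = 0x090FF
  0x90FF + 0xBC1A = 0x14D19 → wrap carry → 0x4D1A
  0x4D1A + 0x3AA3 = 0x087BD
  0x87BD + 0x8730 = 0x10EED → wrap carry → 0x0EEE
One's-complement sum = 0x0EEE.
Checksum = ~0x0EEE & 0xFFFF = 0xF111.

F111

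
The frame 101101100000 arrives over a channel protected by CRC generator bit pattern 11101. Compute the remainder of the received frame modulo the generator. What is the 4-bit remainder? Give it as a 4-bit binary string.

Modulo-2 division of 101101100000 by 11101:
  pos 0: 10110 XOR 11101 = 01011
  pos 1: 10111 XOR 11101 = 01010
  pos 2: 10101 XOR 11101 = 01000
  pos 3: 10000 XOR 11101 = 01101
  pos 4: 11010 XOR 11101 = 00111
  pos 6: 11100 XOR 11101 = 00001
Remainder = 0010 (nonzero — an error is detected).

0010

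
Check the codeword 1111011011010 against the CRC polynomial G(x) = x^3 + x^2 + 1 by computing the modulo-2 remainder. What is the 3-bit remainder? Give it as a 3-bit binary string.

010

Modulo-2 division of 1111011011010 by 1101:
  pos 0: 1111 XOR 1101 = 0010
  pos 2: 1001 XOR 1101 = 0100
  pos 3: 1001 XOR 1101 = 0100
  pos 4: 1000 XOR 1101 = 0101
  pos 5: 1011 XOR 1101 = 0110
  pos 6: 1101 XOR 1101 = 0000
Remainder = 010 (nonzero — an error is detected).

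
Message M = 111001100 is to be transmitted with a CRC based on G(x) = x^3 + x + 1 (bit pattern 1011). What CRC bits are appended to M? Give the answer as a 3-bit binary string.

011

Append 3 zeros: 111001100000. Divide by 1011 (XOR where the leading bit is 1):
  pos 0: 1110 XOR 1011 = 0101
  pos 1: 1010 XOR 1011 = 0001
  pos 4: 1110 XOR 1011 = 0101
  pos 5: 1010 XOR 1011 = 0001
  pos 8: 1000 XOR 1011 = 0011
Remainder (last 3 bits) = 011. This is the CRC / FCS.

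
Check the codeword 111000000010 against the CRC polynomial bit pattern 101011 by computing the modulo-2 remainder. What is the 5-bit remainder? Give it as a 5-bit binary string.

00000

Modulo-2 division of 111000000010 by 101011:
  pos 0: 111000 XOR 101011 = 010011
  pos 1: 100110 XOR 101011 = 001101
  pos 3: 110100 XOR 101011 = 011111
  pos 4: 111110 XOR 101011 = 010101
  pos 5: 101011 XOR 101011 = 000000
Remainder = 00000 (zero — the frame passes the CRC check).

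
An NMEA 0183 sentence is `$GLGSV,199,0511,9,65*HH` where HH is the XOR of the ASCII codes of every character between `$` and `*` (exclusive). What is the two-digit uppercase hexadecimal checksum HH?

47

XOR the ASCII codes of the payload characters:
  'G' = 0x47 → acc = 0x47
  'L' = 0x4C → acc = 0x0B
  'G' = 0x47 → acc = 0x4C
  'S' = 0x53 → acc = 0x1F
  'V' = 0x56 → acc = 0x49
  ',' = 0x2C → acc = 0x65
  '1' = 0x31 → acc = 0x54
  '9' = 0x39 → acc = 0x6D
  '9' = 0x39 → acc = 0x54
  ',' = 0x2C → acc = 0x78
  '0' = 0x30 → acc = 0x48
  '5' = 0x35 → acc = 0x7D
  '1' = 0x31 → acc = 0x4C
  '1' = 0x31 → acc = 0x7D
  ',' = 0x2C → acc = 0x51
  '9' = 0x39 → acc = 0x68
  ',' = 0x2C → acc = 0x44
  '6' = 0x36 → acc = 0x72
  '5' = 0x35 → acc = 0x47
Checksum = 0x47.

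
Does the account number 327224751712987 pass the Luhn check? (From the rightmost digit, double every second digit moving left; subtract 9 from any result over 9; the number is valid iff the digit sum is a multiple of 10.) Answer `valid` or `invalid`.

valid

From the right, keep odd positions and double even positions (subtract 9 from any doubled value over 9):
  doubled (positions 2,4,...): 7 4 5 1 8 4 4 → sum 33
  kept (positions 1,3,...): 7 9 1 1 7 2 7 3 → sum 37
Total = 70.
70 mod 10 = 0, so the number is valid.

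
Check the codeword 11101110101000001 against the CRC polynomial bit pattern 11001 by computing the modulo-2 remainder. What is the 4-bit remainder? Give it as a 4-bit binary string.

Modulo-2 division of 11101110101000001 by 11001:
  pos 0: 11101 XOR 11001 = 00100
  pos 2: 10011 XOR 11001 = 01010
  pos 3: 10100 XOR 11001 = 01101
  pos 4: 11011 XOR 11001 = 00010
  pos 7: 10010 XOR 11001 = 01011
  pos 8: 10110 XOR 11001 = 01111
  pos 9: 11110 XOR 11001 = 00111
  pos 11: 11100 XOR 11001 = 00101
Remainder = 1011 (nonzero — an error is detected).

1011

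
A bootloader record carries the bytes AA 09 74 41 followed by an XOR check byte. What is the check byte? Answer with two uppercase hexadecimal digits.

96

XOR the bytes together:
  start with 0xAA
  0xAA ⊕ 0x09 = 0xA3
  0xA3 ⊕ 0x74 = 0xD7
  0xD7 ⊕ 0x41 = 0x96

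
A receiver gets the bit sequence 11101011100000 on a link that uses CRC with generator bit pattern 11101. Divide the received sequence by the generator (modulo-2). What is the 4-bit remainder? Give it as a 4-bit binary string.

Modulo-2 division of 11101011100000 by 11101:
  pos 0: 11101 XOR 11101 = 00000
  pos 6: 11100 XOR 11101 = 00001
Remainder = 1000 (nonzero — an error is detected).

1000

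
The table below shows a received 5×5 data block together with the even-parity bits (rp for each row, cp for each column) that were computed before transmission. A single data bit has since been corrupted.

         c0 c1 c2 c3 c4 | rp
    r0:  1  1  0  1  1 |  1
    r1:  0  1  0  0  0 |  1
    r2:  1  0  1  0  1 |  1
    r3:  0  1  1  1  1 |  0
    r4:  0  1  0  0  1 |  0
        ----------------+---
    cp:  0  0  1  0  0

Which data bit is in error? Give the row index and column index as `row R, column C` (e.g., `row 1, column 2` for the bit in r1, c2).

row 0, column 2

Recompute each row's even parity and compare to rp:
  r0: data parity 0, sent rp 1 → mismatch
  r1: data parity 1, sent rp 1 → ok
  r2: data parity 1, sent rp 1 → ok
  r3: data parity 0, sent rp 0 → ok
  r4: data parity 0, sent rp 0 → ok
Recompute each column's even parity and compare to cp:
  c0: data parity 0, sent cp 0 → ok
  c1: data parity 0, sent cp 0 → ok
  c2: data parity 0, sent cp 1 → mismatch
  c3: data parity 0, sent cp 0 → ok
  c4: data parity 0, sent cp 0 → ok
Exactly one row (r0) and one column (c2) fail → the flipped bit is at their intersection.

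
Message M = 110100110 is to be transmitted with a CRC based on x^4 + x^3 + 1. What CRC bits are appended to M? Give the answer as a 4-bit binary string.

Append 4 zeros: 1101001100000. Divide by 11001 (XOR where the leading bit is 1):
  pos 0: 11010 XOR 11001 = 00011
  pos 3: 11011 XOR 11001 = 00010
  pos 6: 10000 XOR 11001 = 01001
  pos 7: 10010 XOR 11001 = 01011
  pos 8: 10110 XOR 11001 = 01111
Remainder (last 4 bits) = 1111. This is the CRC / FCS.

1111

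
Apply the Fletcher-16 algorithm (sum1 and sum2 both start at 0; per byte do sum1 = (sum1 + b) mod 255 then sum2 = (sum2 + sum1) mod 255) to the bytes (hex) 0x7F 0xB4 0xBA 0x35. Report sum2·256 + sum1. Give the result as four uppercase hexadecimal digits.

Running sums (mod 255):
  after byte 0 (0x7F): sum1=127, sum2=127
  after byte 1 (0xB4): sum1=52, sum2=179
  after byte 2 (0xBA): sum1=238, sum2=162
  after byte 3 (0x35): sum1=36, sum2=198
Checksum = sum2·256 + sum1 = 198·256 + 36 = 50724 = 0xC624.

C624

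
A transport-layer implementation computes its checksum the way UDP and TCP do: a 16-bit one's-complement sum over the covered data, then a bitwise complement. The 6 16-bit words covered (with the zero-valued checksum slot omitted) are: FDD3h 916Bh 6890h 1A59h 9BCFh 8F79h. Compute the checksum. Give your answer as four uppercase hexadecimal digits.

C28D

One's-complement addition (fold any carry out of bit 15 back into bit 0):
  0xFDD3 + 0x916B = 0x18F3E → wrap carry → 0x8F3F
  0x8F3F + 0x6890 = 0x0F7CF
  0xF7CF + 0x1A59 = 0x11228 → wrap carry → 0x1229
  0x1229 + 0x9BCF = 0x0ADF8
  0xADF8 + 0x8F79 = 0x13D71 → wrap carry → 0x3D72
One's-complement sum = 0x3D72.
Checksum = ~0x3D72 & 0xFFFF = 0xC28D.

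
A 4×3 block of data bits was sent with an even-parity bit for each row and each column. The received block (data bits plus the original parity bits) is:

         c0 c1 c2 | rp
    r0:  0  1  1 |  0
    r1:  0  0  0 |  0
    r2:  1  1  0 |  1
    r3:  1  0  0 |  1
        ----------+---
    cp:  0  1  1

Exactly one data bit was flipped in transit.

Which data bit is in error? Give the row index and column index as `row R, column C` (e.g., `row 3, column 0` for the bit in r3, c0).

Recompute each row's even parity and compare to rp:
  r0: data parity 0, sent rp 0 → ok
  r1: data parity 0, sent rp 0 → ok
  r2: data parity 0, sent rp 1 → mismatch
  r3: data parity 1, sent rp 1 → ok
Recompute each column's even parity and compare to cp:
  c0: data parity 0, sent cp 0 → ok
  c1: data parity 0, sent cp 1 → mismatch
  c2: data parity 1, sent cp 1 → ok
Exactly one row (r2) and one column (c1) fail → the flipped bit is at their intersection.

row 2, column 1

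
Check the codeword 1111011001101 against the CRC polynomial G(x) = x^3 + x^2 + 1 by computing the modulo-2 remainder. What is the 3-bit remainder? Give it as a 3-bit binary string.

Modulo-2 division of 1111011001101 by 1101:
  pos 0: 1111 XOR 1101 = 0010
  pos 2: 1001 XOR 1101 = 0100
  pos 3: 1001 XOR 1101 = 0100
  pos 4: 1000 XOR 1101 = 0101
  pos 5: 1010 XOR 1101 = 0111
  pos 6: 1111 XOR 1101 = 0010
  pos 8: 1010 XOR 1101 = 0111
  pos 9: 1111 XOR 1101 = 0010
Remainder = 010 (nonzero — an error is detected).

010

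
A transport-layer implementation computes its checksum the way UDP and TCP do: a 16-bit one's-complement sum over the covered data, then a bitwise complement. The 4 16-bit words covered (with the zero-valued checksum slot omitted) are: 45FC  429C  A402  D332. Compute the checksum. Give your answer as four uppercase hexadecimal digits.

One's-complement addition (fold any carry out of bit 15 back into bit 0):
  0x45FC + 0x429C = 0x08898
  0x8898 + 0xA402 = 0x12C9A → wrap carry → 0x2C9B
  0x2C9B + 0xD332 = 0x0FFCD
One's-complement sum = 0xFFCD.
Checksum = ~0xFFCD & 0xFFFF = 0x0032.

0032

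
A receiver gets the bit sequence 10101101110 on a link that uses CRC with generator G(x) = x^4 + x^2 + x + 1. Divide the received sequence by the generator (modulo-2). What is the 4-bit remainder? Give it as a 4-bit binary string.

Modulo-2 division of 10101101110 by 10111:
  pos 0: 10101 XOR 10111 = 00010
  pos 3: 10101 XOR 10111 = 00010
  pos 6: 10110 XOR 10111 = 00001
Remainder = 0001 (nonzero — an error is detected).

0001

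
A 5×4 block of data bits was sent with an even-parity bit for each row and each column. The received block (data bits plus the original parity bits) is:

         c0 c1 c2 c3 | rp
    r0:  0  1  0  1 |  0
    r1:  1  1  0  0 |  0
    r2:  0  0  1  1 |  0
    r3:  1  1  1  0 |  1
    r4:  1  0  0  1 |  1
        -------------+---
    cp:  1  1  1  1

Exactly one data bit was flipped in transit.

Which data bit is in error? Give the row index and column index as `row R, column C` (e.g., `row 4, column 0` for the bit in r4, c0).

Recompute each row's even parity and compare to rp:
  r0: data parity 0, sent rp 0 → ok
  r1: data parity 0, sent rp 0 → ok
  r2: data parity 0, sent rp 0 → ok
  r3: data parity 1, sent rp 1 → ok
  r4: data parity 0, sent rp 1 → mismatch
Recompute each column's even parity and compare to cp:
  c0: data parity 1, sent cp 1 → ok
  c1: data parity 1, sent cp 1 → ok
  c2: data parity 0, sent cp 1 → mismatch
  c3: data parity 1, sent cp 1 → ok
Exactly one row (r4) and one column (c2) fail → the flipped bit is at their intersection.

row 4, column 2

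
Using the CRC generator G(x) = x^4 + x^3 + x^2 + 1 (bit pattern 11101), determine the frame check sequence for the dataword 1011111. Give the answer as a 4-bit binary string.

Append 4 zeros: 10111110000. Divide by 11101 (XOR where the leading bit is 1):
  pos 0: 10111 XOR 11101 = 01010
  pos 1: 10101 XOR 11101 = 01000
  pos 2: 10001 XOR 11101 = 01100
  pos 3: 11000 XOR 11101 = 00101
  pos 5: 10100 XOR 11101 = 01001
  pos 6: 10010 XOR 11101 = 01111
Remainder (last 4 bits) = 1111. This is the CRC / FCS.

1111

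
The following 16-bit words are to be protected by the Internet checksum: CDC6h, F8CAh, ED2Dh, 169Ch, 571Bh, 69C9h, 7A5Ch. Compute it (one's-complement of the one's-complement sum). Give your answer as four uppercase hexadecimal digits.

One's-complement addition (fold any carry out of bit 15 back into bit 0):
  0xCDC6 + 0xF8CA = 0x1C690 → wrap carry → 0xC691
  0xC691 + 0xED2D = 0x1B3BE → wrap carry → 0xB3BF
  0xB3BF + 0x169C = 0x0CA5B
  0xCA5B + 0x571B = 0x12176 → wrap carry → 0x2177
  0x2177 + 0x69C9 = 0x08B40
  0x8B40 + 0x7A5C = 0x1059C → wrap carry → 0x059D
One's-complement sum = 0x059D.
Checksum = ~0x059D & 0xFFFF = 0xFA62.

FA62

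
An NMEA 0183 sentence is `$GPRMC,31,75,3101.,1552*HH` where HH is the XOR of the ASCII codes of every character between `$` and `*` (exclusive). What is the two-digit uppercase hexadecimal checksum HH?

XOR the ASCII codes of the payload characters:
  'G' = 0x47 → acc = 0x47
  'P' = 0x50 → acc = 0x17
  'R' = 0x52 → acc = 0x45
  'M' = 0x4D → acc = 0x08
  'C' = 0x43 → acc = 0x4B
  ',' = 0x2C → acc = 0x67
  '3' = 0x33 → acc = 0x54
  '1' = 0x31 → acc = 0x65
  ',' = 0x2C → acc = 0x49
  '7' = 0x37 → acc = 0x7E
  '5' = 0x35 → acc = 0x4B
  ',' = 0x2C → acc = 0x67
  '3' = 0x33 → acc = 0x54
  '1' = 0x31 → acc = 0x65
  '0' = 0x30 → acc = 0x55
  '1' = 0x31 → acc = 0x64
  '.' = 0x2E → acc = 0x4A
  ',' = 0x2C → acc = 0x66
  '1' = 0x31 → acc = 0x57
  '5' = 0x35 → acc = 0x62
  '5' = 0x35 → acc = 0x57
  '2' = 0x32 → acc = 0x65
Checksum = 0x65.

65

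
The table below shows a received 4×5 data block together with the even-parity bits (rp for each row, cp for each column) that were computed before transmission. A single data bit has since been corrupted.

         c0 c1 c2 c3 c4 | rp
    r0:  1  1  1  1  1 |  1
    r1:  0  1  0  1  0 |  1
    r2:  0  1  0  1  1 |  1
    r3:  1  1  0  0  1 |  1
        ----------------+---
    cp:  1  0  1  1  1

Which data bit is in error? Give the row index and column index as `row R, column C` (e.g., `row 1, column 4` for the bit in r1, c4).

Recompute each row's even parity and compare to rp:
  r0: data parity 1, sent rp 1 → ok
  r1: data parity 0, sent rp 1 → mismatch
  r2: data parity 1, sent rp 1 → ok
  r3: data parity 1, sent rp 1 → ok
Recompute each column's even parity and compare to cp:
  c0: data parity 0, sent cp 1 → mismatch
  c1: data parity 0, sent cp 0 → ok
  c2: data parity 1, sent cp 1 → ok
  c3: data parity 1, sent cp 1 → ok
  c4: data parity 1, sent cp 1 → ok
Exactly one row (r1) and one column (c0) fail → the flipped bit is at their intersection.

row 1, column 0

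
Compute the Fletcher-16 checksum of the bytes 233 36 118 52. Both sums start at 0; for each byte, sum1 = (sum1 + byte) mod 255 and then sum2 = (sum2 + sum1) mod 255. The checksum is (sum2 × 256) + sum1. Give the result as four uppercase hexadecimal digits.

35B8

Running sums (mod 255):
  after byte 0 (233): sum1=233, sum2=233
  after byte 1 (36): sum1=14, sum2=247
  after byte 2 (118): sum1=132, sum2=124
  after byte 3 (52): sum1=184, sum2=53
Checksum = sum2·256 + sum1 = 53·256 + 184 = 13752 = 0x35B8.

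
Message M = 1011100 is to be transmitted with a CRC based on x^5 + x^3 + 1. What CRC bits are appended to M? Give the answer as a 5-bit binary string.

Append 5 zeros: 101110000000. Divide by 101001 (XOR where the leading bit is 1):
  pos 0: 101110 XOR 101001 = 000111
  pos 3: 111000 XOR 101001 = 010001
  pos 4: 100010 XOR 101001 = 001011
  pos 6: 101100 XOR 101001 = 000101
Remainder (last 5 bits) = 00101. This is the CRC / FCS.

00101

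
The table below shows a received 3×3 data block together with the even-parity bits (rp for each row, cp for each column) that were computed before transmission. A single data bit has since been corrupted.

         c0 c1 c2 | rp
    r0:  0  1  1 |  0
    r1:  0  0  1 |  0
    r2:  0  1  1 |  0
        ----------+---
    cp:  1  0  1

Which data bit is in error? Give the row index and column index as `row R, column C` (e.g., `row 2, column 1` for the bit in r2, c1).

Recompute each row's even parity and compare to rp:
  r0: data parity 0, sent rp 0 → ok
  r1: data parity 1, sent rp 0 → mismatch
  r2: data parity 0, sent rp 0 → ok
Recompute each column's even parity and compare to cp:
  c0: data parity 0, sent cp 1 → mismatch
  c1: data parity 0, sent cp 0 → ok
  c2: data parity 1, sent cp 1 → ok
Exactly one row (r1) and one column (c0) fail → the flipped bit is at their intersection.

row 1, column 0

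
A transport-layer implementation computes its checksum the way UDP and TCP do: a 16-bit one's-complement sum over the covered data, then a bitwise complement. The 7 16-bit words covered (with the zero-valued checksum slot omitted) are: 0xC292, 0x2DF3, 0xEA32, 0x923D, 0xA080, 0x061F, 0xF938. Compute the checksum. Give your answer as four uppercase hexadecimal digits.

F330

One's-complement addition (fold any carry out of bit 15 back into bit 0):
  0xC292 + 0x2DF3 = 0x0F085
  0xF085 + 0xEA32 = 0x1DAB7 → wrap carry → 0xDAB8
  0xDAB8 + 0x923D = 0x16CF5 → wrap carry → 0x6CF6
  0x6CF6 + 0xA080 = 0x10D76 → wrap carry → 0x0D77
  0x0D77 + 0x061F = 0x01396
  0x1396 + 0xF938 = 0x10CCE → wrap carry → 0x0CCF
One's-complement sum = 0x0CCF.
Checksum = ~0x0CCF & 0xFFFF = 0xF330.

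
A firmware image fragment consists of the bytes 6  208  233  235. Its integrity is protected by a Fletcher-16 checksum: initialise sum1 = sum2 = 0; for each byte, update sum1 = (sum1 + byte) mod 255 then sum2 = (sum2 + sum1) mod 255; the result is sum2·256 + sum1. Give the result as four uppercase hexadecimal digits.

Running sums (mod 255):
  after byte 0 (6): sum1=6, sum2=6
  after byte 1 (208): sum1=214, sum2=220
  after byte 2 (233): sum1=192, sum2=157
  after byte 3 (235): sum1=172, sum2=74
Checksum = sum2·256 + sum1 = 74·256 + 172 = 19116 = 0x4AAC.

4AAC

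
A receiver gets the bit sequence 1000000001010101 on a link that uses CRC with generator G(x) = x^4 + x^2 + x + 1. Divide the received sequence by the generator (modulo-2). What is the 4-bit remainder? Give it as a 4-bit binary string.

1011

Modulo-2 division of 1000000001010101 by 10111:
  pos 0: 10000 XOR 10111 = 00111
  pos 2: 11100 XOR 10111 = 01011
  pos 3: 10110 XOR 10111 = 00001
  pos 7: 10101 XOR 10111 = 00010
  pos 10: 10010 XOR 10111 = 00101
Remainder = 1011 (nonzero — an error is detected).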